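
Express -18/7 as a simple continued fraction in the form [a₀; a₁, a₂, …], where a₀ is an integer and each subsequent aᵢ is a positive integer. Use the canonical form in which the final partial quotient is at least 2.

Apply division with remainder until the remainder is 0:
-18 = -3·7 + 3, so a_0 = -3
7 = 2·3 + 1, so a_1 = 2
3 = 3·1 + 0, so a_2 = 3

[-3; 2, 3]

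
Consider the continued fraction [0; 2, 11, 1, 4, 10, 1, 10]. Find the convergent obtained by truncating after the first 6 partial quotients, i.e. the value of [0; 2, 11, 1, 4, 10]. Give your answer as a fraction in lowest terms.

Start with 10.
4 + 1/(10/1) = 4 + 1/10 = 41/10
1 + 1/(41/10) = 1 + 10/41 = 51/41
11 + 1/(51/41) = 11 + 41/51 = 602/51
2 + 1/(602/51) = 2 + 51/602 = 1255/602
0 + 1/(1255/602) = 0 + 602/1255 = 602/1255

602/1255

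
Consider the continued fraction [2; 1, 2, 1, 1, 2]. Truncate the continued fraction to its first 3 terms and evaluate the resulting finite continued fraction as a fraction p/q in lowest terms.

a_0 = 2: 2/1
a_1 = 1: 3/1
a_2 = 2: 8/3

8/3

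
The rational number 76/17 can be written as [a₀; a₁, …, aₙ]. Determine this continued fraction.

[4; 2, 8]

76 ÷ 17 → quotient 4, remainder 8
17 ÷ 8 → quotient 2, remainder 1
8 ÷ 1 → quotient 8, remainder 0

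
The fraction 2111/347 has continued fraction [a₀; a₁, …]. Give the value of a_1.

11

Apply division with remainder until the remainder is 0:
⌊2111/347⌋ = 6, remainder 29
⌊347/29⌋ = 11, remainder 28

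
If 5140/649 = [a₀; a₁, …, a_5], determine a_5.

Run the Euclidean algorithm, recording each quotient:
5140 = 7·649 + 597, so a_0 = 7
649 = 1·597 + 52, so a_1 = 1
597 = 11·52 + 25, so a_2 = 11
52 = 2·25 + 2, so a_3 = 2
25 = 12·2 + 1, so a_4 = 12
2 = 2·1 + 0, so a_5 = 2

2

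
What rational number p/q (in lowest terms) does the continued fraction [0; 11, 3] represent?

3/34

a_0 = 0: 0/1
a_1 = 11: 1/11
a_2 = 3: 3/34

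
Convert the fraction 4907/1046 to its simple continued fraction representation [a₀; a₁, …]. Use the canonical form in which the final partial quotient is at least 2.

[4; 1, 2, 4, 5, 7, 2]

Repeatedly divide and take the remainder:
⌊4907/1046⌋ = 4, remainder 723
⌊1046/723⌋ = 1, remainder 323
⌊723/323⌋ = 2, remainder 77
⌊323/77⌋ = 4, remainder 15
⌊77/15⌋ = 5, remainder 2
⌊15/2⌋ = 7, remainder 1
⌊2/1⌋ = 2, remainder 0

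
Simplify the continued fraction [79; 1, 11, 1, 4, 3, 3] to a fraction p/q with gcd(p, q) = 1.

54267/679

Collapse the nested fraction from the inside out:
Start with 3.
3 + 1/(3/1) = 3 + 1/3 = 10/3
4 + 1/(10/3) = 4 + 3/10 = 43/10
1 + 1/(43/10) = 1 + 10/43 = 53/43
11 + 1/(53/43) = 11 + 43/53 = 626/53
1 + 1/(626/53) = 1 + 53/626 = 679/626
79 + 1/(679/626) = 79 + 626/679 = 54267/679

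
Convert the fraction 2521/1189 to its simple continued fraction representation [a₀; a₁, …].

[2; 8, 3, 5, 1, 1, 1, 2]

2521 = 2·1189 + 143, so a_0 = 2
1189 = 8·143 + 45, so a_1 = 8
143 = 3·45 + 8, so a_2 = 3
45 = 5·8 + 5, so a_3 = 5
8 = 1·5 + 3, so a_4 = 1
5 = 1·3 + 2, so a_5 = 1
3 = 1·2 + 1, so a_6 = 1
2 = 2·1 + 0, so a_7 = 2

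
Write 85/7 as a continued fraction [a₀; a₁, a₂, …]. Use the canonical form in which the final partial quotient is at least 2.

Repeatedly divide and take the remainder:
85 ÷ 7 → quotient 12, remainder 1
7 ÷ 1 → quotient 7, remainder 0

[12; 7]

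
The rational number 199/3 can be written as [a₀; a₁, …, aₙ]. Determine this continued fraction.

199 = 66·3 + 1, so a_0 = 66
3 = 3·1 + 0, so a_1 = 3

[66; 3]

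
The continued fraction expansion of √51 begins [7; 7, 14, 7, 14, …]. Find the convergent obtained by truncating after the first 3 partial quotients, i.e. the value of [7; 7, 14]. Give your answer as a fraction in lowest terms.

a_0 = 7: 7/1
a_1 = 7: 50/7
a_2 = 14: 707/99

707/99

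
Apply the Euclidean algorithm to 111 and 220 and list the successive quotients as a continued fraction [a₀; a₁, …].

111 = 0·220 + 111, so a_0 = 0
220 = 1·111 + 109, so a_1 = 1
111 = 1·109 + 2, so a_2 = 1
109 = 54·2 + 1, so a_3 = 54
2 = 2·1 + 0, so a_4 = 2

[0; 1, 1, 54, 2]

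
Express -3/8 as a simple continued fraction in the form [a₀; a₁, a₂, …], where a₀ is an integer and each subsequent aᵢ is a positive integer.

[-1; 1, 1, 1, 2]

-3 ÷ 8 → quotient -1, remainder 5
8 ÷ 5 → quotient 1, remainder 3
5 ÷ 3 → quotient 1, remainder 2
3 ÷ 2 → quotient 1, remainder 1
2 ÷ 1 → quotient 2, remainder 0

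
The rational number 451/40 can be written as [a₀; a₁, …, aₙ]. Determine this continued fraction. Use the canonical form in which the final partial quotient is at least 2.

[11; 3, 1, 1, 1, 3]

Run the Euclidean algorithm, recording each quotient:
451 = 11·40 + 11, so a_0 = 11
40 = 3·11 + 7, so a_1 = 3
11 = 1·7 + 4, so a_2 = 1
7 = 1·4 + 3, so a_3 = 1
4 = 1·3 + 1, so a_4 = 1
3 = 3·1 + 0, so a_5 = 3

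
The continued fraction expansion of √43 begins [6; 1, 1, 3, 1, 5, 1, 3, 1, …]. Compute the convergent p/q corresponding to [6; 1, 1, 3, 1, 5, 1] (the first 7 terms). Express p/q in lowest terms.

Start with 1.
5 + 1/(1/1) = 5 + 1/1 = 6/1
1 + 1/(6/1) = 1 + 1/6 = 7/6
3 + 1/(7/6) = 3 + 6/7 = 27/7
1 + 1/(27/7) = 1 + 7/27 = 34/27
1 + 1/(34/27) = 1 + 27/34 = 61/34
6 + 1/(61/34) = 6 + 34/61 = 400/61

400/61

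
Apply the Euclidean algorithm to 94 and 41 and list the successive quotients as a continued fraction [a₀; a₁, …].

[2; 3, 2, 2, 2]

⌊94/41⌋ = 2, remainder 12
⌊41/12⌋ = 3, remainder 5
⌊12/5⌋ = 2, remainder 2
⌊5/2⌋ = 2, remainder 1
⌊2/1⌋ = 2, remainder 0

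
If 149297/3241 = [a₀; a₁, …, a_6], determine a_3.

1

Repeatedly divide and take the remainder:
149297 = 46·3241 + 211, so a_0 = 46
3241 = 15·211 + 76, so a_1 = 15
211 = 2·76 + 59, so a_2 = 2
76 = 1·59 + 17, so a_3 = 1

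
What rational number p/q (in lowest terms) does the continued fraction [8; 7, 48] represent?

2744/337

a_0 = 8: 8/1
a_1 = 7: 57/7
a_2 = 48: 2744/337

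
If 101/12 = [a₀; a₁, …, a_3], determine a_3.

2

101 = 8·12 + 5, so a_0 = 8
12 = 2·5 + 2, so a_1 = 2
5 = 2·2 + 1, so a_2 = 2
2 = 2·1 + 0, so a_3 = 2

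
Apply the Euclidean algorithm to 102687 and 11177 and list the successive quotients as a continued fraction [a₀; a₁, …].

⌊102687/11177⌋ = 9, remainder 2094
⌊11177/2094⌋ = 5, remainder 707
⌊2094/707⌋ = 2, remainder 680
⌊707/680⌋ = 1, remainder 27
⌊680/27⌋ = 25, remainder 5
⌊27/5⌋ = 5, remainder 2
⌊5/2⌋ = 2, remainder 1
⌊2/1⌋ = 2, remainder 0

[9; 5, 2, 1, 25, 5, 2, 2]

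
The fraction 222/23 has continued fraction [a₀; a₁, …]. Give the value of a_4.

222 ÷ 23 → quotient 9, remainder 15
23 ÷ 15 → quotient 1, remainder 8
15 ÷ 8 → quotient 1, remainder 7
8 ÷ 7 → quotient 1, remainder 1
7 ÷ 1 → quotient 7, remainder 0

7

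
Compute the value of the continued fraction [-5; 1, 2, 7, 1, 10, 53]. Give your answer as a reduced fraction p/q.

-62383/14441

Collapse the nested fraction from the inside out:
Start with 53.
10 + 1/(53/1) = 10 + 1/53 = 531/53
1 + 1/(531/53) = 1 + 53/531 = 584/531
7 + 1/(584/531) = 7 + 531/584 = 4619/584
2 + 1/(4619/584) = 2 + 584/4619 = 9822/4619
1 + 1/(9822/4619) = 1 + 4619/9822 = 14441/9822
-5 + 1/(14441/9822) = -5 + 9822/14441 = -62383/14441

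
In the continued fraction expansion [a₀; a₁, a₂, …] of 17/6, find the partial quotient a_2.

⌊17/6⌋ = 2, remainder 5
⌊6/5⌋ = 1, remainder 1
⌊5/1⌋ = 5, remainder 0

5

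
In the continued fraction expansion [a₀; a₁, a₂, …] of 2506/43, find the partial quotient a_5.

Repeatedly divide and take the remainder:
2506 = 58·43 + 12, so a_0 = 58
43 = 3·12 + 7, so a_1 = 3
12 = 1·7 + 5, so a_2 = 1
7 = 1·5 + 2, so a_3 = 1
5 = 2·2 + 1, so a_4 = 2
2 = 2·1 + 0, so a_5 = 2

2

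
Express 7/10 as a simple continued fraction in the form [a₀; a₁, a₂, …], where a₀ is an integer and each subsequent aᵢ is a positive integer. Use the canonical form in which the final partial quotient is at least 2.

[0; 1, 2, 3]

Repeatedly divide and take the remainder:
⌊7/10⌋ = 0, remainder 7
⌊10/7⌋ = 1, remainder 3
⌊7/3⌋ = 2, remainder 1
⌊3/1⌋ = 3, remainder 0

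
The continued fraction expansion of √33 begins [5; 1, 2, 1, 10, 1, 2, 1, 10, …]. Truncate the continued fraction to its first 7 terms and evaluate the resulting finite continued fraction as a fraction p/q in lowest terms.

787/137

a_0 = 5: 5/1
a_1 = 1: 6/1
a_2 = 2: 17/3
a_3 = 1: 23/4
a_4 = 10: 247/43
a_5 = 1: 270/47
a_6 = 2: 787/137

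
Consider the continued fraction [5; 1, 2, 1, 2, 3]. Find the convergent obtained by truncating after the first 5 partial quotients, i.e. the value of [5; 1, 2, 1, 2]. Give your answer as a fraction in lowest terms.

63/11

Start with 2.
1 + 1/(2/1) = 1 + 1/2 = 3/2
2 + 1/(3/2) = 2 + 2/3 = 8/3
1 + 1/(8/3) = 1 + 3/8 = 11/8
5 + 1/(11/8) = 5 + 8/11 = 63/11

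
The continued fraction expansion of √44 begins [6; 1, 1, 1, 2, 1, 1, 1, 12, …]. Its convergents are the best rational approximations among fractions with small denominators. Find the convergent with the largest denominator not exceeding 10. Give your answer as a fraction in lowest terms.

53/8

a_0 = 6: 6/1  (≤ bound)
a_1 = 1: 7/1  (≤ bound)
a_2 = 1: 13/2  (≤ bound)
a_3 = 1: 20/3  (≤ bound)
a_4 = 2: 53/8  (≤ bound)
a_5 = 1: 73/11  (> 10, stop)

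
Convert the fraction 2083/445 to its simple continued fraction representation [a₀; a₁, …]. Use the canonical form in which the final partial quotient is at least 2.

2083 = 4·445 + 303, so a_0 = 4
445 = 1·303 + 142, so a_1 = 1
303 = 2·142 + 19, so a_2 = 2
142 = 7·19 + 9, so a_3 = 7
19 = 2·9 + 1, so a_4 = 2
9 = 9·1 + 0, so a_5 = 9

[4; 1, 2, 7, 2, 9]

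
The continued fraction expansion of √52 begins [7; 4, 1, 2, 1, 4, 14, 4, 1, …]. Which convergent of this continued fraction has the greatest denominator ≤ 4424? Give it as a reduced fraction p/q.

9223/1279

a_0 = 7: 7/1  (≤ bound)
a_1 = 4: 29/4  (≤ bound)
a_2 = 1: 36/5  (≤ bound)
a_3 = 2: 101/14  (≤ bound)
a_4 = 1: 137/19  (≤ bound)
a_5 = 4: 649/90  (≤ bound)
a_6 = 14: 9223/1279  (≤ bound)
a_7 = 4: 37541/5206  (> 4424, stop)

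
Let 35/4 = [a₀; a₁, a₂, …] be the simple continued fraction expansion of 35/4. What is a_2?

35 ÷ 4 → quotient 8, remainder 3
4 ÷ 3 → quotient 1, remainder 1
3 ÷ 1 → quotient 3, remainder 0

3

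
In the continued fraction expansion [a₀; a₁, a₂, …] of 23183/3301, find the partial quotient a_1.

Run the Euclidean algorithm, recording each quotient:
23183 ÷ 3301 → quotient 7, remainder 76
3301 ÷ 76 → quotient 43, remainder 33

43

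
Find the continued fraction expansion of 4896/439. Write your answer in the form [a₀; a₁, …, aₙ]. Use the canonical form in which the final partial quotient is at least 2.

[11; 6, 1, 1, 4, 3, 2]

4896 ÷ 439 → quotient 11, remainder 67
439 ÷ 67 → quotient 6, remainder 37
67 ÷ 37 → quotient 1, remainder 30
37 ÷ 30 → quotient 1, remainder 7
30 ÷ 7 → quotient 4, remainder 2
7 ÷ 2 → quotient 3, remainder 1
2 ÷ 1 → quotient 2, remainder 0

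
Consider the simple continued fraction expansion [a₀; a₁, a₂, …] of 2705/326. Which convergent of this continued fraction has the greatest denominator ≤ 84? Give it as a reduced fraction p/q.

List convergents until the denominator exceeds the bound:
a_0 = 8: 8/1  (≤ bound)
a_1 = 3: 25/3  (≤ bound)
a_2 = 2: 58/7  (≤ bound)
a_3 = 1: 83/10  (≤ bound)
a_4 = 3: 307/37  (≤ bound)
a_5 = 2: 697/84  (≤ bound)
a_6 = 1: 1004/121  (> 84, stop)

697/84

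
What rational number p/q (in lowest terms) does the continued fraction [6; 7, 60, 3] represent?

a_0 = 6: 6/1
a_1 = 7: 43/7
a_2 = 60: 2586/421
a_3 = 3: 7801/1270

7801/1270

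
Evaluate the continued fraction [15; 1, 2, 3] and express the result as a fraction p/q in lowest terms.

157/10

Work from the innermost term outward:
Start with 3.
2 + 1/(3/1) = 2 + 1/3 = 7/3
1 + 1/(7/3) = 1 + 3/7 = 10/7
15 + 1/(10/7) = 15 + 7/10 = 157/10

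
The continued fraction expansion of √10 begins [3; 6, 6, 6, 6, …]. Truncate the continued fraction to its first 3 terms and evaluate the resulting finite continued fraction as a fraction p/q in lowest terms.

Start with 6.
6 + 1/(6/1) = 6 + 1/6 = 37/6
3 + 1/(37/6) = 3 + 6/37 = 117/37

117/37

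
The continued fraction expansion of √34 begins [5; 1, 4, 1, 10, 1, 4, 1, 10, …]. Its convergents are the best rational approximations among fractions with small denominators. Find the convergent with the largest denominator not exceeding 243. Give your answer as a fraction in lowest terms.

List convergents until the denominator exceeds the bound:
a_0 = 5: 5/1  (≤ bound)
a_1 = 1: 6/1  (≤ bound)
a_2 = 4: 29/5  (≤ bound)
a_3 = 1: 35/6  (≤ bound)
a_4 = 10: 379/65  (≤ bound)
a_5 = 1: 414/71  (≤ bound)
a_6 = 4: 2035/349  (> 243, stop)

414/71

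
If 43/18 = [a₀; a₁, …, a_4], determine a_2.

1

⌊43/18⌋ = 2, remainder 7
⌊18/7⌋ = 2, remainder 4
⌊7/4⌋ = 1, remainder 3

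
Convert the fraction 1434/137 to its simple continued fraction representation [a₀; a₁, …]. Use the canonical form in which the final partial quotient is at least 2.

[10; 2, 7, 9]

Run the Euclidean algorithm, recording each quotient:
⌊1434/137⌋ = 10, remainder 64
⌊137/64⌋ = 2, remainder 9
⌊64/9⌋ = 7, remainder 1
⌊9/1⌋ = 9, remainder 0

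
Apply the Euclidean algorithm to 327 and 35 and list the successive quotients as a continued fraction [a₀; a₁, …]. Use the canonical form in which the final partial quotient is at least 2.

Apply division with remainder until the remainder is 0:
327 ÷ 35 → quotient 9, remainder 12
35 ÷ 12 → quotient 2, remainder 11
12 ÷ 11 → quotient 1, remainder 1
11 ÷ 1 → quotient 11, remainder 0

[9; 2, 1, 11]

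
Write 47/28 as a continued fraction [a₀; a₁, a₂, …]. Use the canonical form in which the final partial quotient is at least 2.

Apply division with remainder until the remainder is 0:
⌊47/28⌋ = 1, remainder 19
⌊28/19⌋ = 1, remainder 9
⌊19/9⌋ = 2, remainder 1
⌊9/1⌋ = 9, remainder 0

[1; 1, 2, 9]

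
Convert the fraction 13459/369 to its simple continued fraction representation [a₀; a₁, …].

13459 = 36·369 + 175, so a_0 = 36
369 = 2·175 + 19, so a_1 = 2
175 = 9·19 + 4, so a_2 = 9
19 = 4·4 + 3, so a_3 = 4
4 = 1·3 + 1, so a_4 = 1
3 = 3·1 + 0, so a_5 = 3

[36; 2, 9, 4, 1, 3]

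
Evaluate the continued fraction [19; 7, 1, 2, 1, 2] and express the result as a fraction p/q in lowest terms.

1626/85

Work from the innermost term outward:
Start with 2.
1 + 1/(2/1) = 1 + 1/2 = 3/2
2 + 1/(3/2) = 2 + 2/3 = 8/3
1 + 1/(8/3) = 1 + 3/8 = 11/8
7 + 1/(11/8) = 7 + 8/11 = 85/11
19 + 1/(85/11) = 19 + 11/85 = 1626/85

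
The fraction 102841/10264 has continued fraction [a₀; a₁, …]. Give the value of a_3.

102841 = 10·10264 + 201, so a_0 = 10
10264 = 51·201 + 13, so a_1 = 51
201 = 15·13 + 6, so a_2 = 15
13 = 2·6 + 1, so a_3 = 2

2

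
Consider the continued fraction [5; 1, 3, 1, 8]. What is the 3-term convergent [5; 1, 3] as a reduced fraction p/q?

23/4

Start with 3.
1 + 1/(3/1) = 1 + 1/3 = 4/3
5 + 1/(4/3) = 5 + 3/4 = 23/4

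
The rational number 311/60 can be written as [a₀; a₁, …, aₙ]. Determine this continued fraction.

311 ÷ 60 → quotient 5, remainder 11
60 ÷ 11 → quotient 5, remainder 5
11 ÷ 5 → quotient 2, remainder 1
5 ÷ 1 → quotient 5, remainder 0

[5; 5, 2, 5]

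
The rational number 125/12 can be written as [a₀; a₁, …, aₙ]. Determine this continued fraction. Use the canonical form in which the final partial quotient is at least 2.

[10; 2, 2, 2]

125 = 10·12 + 5, so a_0 = 10
12 = 2·5 + 2, so a_1 = 2
5 = 2·2 + 1, so a_2 = 2
2 = 2·1 + 0, so a_3 = 2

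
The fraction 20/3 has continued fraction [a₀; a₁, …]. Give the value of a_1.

1

20 = 6·3 + 2, so a_0 = 6
3 = 1·2 + 1, so a_1 = 1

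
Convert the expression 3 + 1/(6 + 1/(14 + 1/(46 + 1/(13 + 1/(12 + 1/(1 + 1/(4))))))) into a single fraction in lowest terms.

10390157/3283132

Start with 4.
1 + 1/(4/1) = 1 + 1/4 = 5/4
12 + 1/(5/4) = 12 + 4/5 = 64/5
13 + 1/(64/5) = 13 + 5/64 = 837/64
46 + 1/(837/64) = 46 + 64/837 = 38566/837
14 + 1/(38566/837) = 14 + 837/38566 = 540761/38566
6 + 1/(540761/38566) = 6 + 38566/540761 = 3283132/540761
3 + 1/(3283132/540761) = 3 + 540761/3283132 = 10390157/3283132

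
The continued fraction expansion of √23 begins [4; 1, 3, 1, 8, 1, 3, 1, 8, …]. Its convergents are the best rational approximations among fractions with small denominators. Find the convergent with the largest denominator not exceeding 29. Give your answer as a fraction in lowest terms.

24/5

a_0 = 4: 4/1  (≤ bound)
a_1 = 1: 5/1  (≤ bound)
a_2 = 3: 19/4  (≤ bound)
a_3 = 1: 24/5  (≤ bound)
a_4 = 8: 211/44  (> 29, stop)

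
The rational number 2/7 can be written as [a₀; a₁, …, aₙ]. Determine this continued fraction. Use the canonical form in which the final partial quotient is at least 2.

[0; 3, 2]

2 = 0·7 + 2, so a_0 = 0
7 = 3·2 + 1, so a_1 = 3
2 = 2·1 + 0, so a_2 = 2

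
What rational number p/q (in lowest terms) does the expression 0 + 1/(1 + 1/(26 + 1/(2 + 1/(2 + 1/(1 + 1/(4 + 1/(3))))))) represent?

Use the convergent recurrence hₖ = aₖ·hₖ₋₁ + hₖ₋₂ (and likewise for the denominators kₖ):
a_0 = 0: 0/1
a_1 = 1: 1/1
a_2 = 26: 26/27
a_3 = 2: 53/55
a_4 = 2: 132/137
a_5 = 1: 185/192
a_6 = 4: 872/905
a_7 = 3: 2801/2907

2801/2907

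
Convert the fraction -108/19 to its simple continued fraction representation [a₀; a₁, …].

[-6; 3, 6]

⌊-108/19⌋ = -6, remainder 6
⌊19/6⌋ = 3, remainder 1
⌊6/1⌋ = 6, remainder 0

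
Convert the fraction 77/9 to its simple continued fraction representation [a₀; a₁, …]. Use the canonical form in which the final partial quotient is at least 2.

Repeatedly divide and take the remainder:
77 ÷ 9 → quotient 8, remainder 5
9 ÷ 5 → quotient 1, remainder 4
5 ÷ 4 → quotient 1, remainder 1
4 ÷ 1 → quotient 4, remainder 0

[8; 1, 1, 4]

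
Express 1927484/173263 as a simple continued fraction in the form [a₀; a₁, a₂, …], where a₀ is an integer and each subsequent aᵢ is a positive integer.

Run the Euclidean algorithm, recording each quotient:
1927484 ÷ 173263 → quotient 11, remainder 21591
173263 ÷ 21591 → quotient 8, remainder 535
21591 ÷ 535 → quotient 40, remainder 191
535 ÷ 191 → quotient 2, remainder 153
191 ÷ 153 → quotient 1, remainder 38
153 ÷ 38 → quotient 4, remainder 1
38 ÷ 1 → quotient 38, remainder 0

[11; 8, 40, 2, 1, 4, 38]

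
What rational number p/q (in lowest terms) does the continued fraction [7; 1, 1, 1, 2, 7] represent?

Start with 7.
2 + 1/(7/1) = 2 + 1/7 = 15/7
1 + 1/(15/7) = 1 + 7/15 = 22/15
1 + 1/(22/15) = 1 + 15/22 = 37/22
1 + 1/(37/22) = 1 + 22/37 = 59/37
7 + 1/(59/37) = 7 + 37/59 = 450/59

450/59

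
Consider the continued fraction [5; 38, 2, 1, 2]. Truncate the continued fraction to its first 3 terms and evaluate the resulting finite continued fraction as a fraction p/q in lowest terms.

Start with 2.
38 + 1/(2/1) = 38 + 1/2 = 77/2
5 + 1/(77/2) = 5 + 2/77 = 387/77

387/77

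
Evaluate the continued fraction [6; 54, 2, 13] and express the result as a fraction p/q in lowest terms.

a_0 = 6: 6/1
a_1 = 54: 325/54
a_2 = 2: 656/109
a_3 = 13: 8853/1471

8853/1471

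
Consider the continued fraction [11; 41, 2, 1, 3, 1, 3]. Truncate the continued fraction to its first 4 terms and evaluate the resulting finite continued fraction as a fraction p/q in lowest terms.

Start with 1.
2 + 1/(1/1) = 2 + 1/1 = 3/1
41 + 1/(3/1) = 41 + 1/3 = 124/3
11 + 1/(124/3) = 11 + 3/124 = 1367/124

1367/124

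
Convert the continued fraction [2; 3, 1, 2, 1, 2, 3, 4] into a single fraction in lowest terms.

Start with 4.
3 + 1/(4/1) = 3 + 1/4 = 13/4
2 + 1/(13/4) = 2 + 4/13 = 30/13
1 + 1/(30/13) = 1 + 13/30 = 43/30
2 + 1/(43/30) = 2 + 30/43 = 116/43
1 + 1/(116/43) = 1 + 43/116 = 159/116
3 + 1/(159/116) = 3 + 116/159 = 593/159
2 + 1/(593/159) = 2 + 159/593 = 1345/593

1345/593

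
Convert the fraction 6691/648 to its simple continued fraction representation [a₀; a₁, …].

[10; 3, 14, 15]

Run the Euclidean algorithm, recording each quotient:
6691 = 10·648 + 211, so a_0 = 10
648 = 3·211 + 15, so a_1 = 3
211 = 14·15 + 1, so a_2 = 14
15 = 15·1 + 0, so a_3 = 15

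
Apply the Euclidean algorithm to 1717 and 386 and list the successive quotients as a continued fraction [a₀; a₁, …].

Run the Euclidean algorithm, recording each quotient:
1717 = 4·386 + 173, so a_0 = 4
386 = 2·173 + 40, so a_1 = 2
173 = 4·40 + 13, so a_2 = 4
40 = 3·13 + 1, so a_3 = 3
13 = 13·1 + 0, so a_4 = 13

[4; 2, 4, 3, 13]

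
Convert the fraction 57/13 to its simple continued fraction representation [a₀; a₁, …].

[4; 2, 1, 1, 2]

Apply division with remainder until the remainder is 0:
⌊57/13⌋ = 4, remainder 5
⌊13/5⌋ = 2, remainder 3
⌊5/3⌋ = 1, remainder 2
⌊3/2⌋ = 1, remainder 1
⌊2/1⌋ = 2, remainder 0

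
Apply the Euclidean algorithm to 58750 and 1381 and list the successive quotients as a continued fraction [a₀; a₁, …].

[42; 1, 1, 5, 1, 1, 57]

58750 = 42·1381 + 748, so a_0 = 42
1381 = 1·748 + 633, so a_1 = 1
748 = 1·633 + 115, so a_2 = 1
633 = 5·115 + 58, so a_3 = 5
115 = 1·58 + 57, so a_4 = 1
58 = 1·57 + 1, so a_5 = 1
57 = 57·1 + 0, so a_6 = 57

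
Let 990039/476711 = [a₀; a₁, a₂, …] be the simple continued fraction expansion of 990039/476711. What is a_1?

13

990039 = 2·476711 + 36617, so a_0 = 2
476711 = 13·36617 + 690, so a_1 = 13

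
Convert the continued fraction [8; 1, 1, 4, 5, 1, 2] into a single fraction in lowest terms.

1360/159

Compute successive convergents:
a_0 = 8: 8/1
a_1 = 1: 9/1
a_2 = 1: 17/2
a_3 = 4: 77/9
a_4 = 5: 402/47
a_5 = 1: 479/56
a_6 = 2: 1360/159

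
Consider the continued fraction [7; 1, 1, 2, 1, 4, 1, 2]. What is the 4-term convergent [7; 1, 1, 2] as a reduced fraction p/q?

38/5

Start with 2.
1 + 1/(2/1) = 1 + 1/2 = 3/2
1 + 1/(3/2) = 1 + 2/3 = 5/3
7 + 1/(5/3) = 7 + 3/5 = 38/5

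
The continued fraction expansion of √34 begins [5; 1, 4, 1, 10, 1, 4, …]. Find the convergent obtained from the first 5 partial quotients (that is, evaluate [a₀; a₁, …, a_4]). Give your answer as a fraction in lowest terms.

Starting at the tail and folding back:
Start with 10.
1 + 1/(10/1) = 1 + 1/10 = 11/10
4 + 1/(11/10) = 4 + 10/11 = 54/11
1 + 1/(54/11) = 1 + 11/54 = 65/54
5 + 1/(65/54) = 5 + 54/65 = 379/65

379/65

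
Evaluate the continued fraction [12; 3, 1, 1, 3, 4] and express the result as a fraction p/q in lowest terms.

1314/107

Start with 4.
3 + 1/(4/1) = 3 + 1/4 = 13/4
1 + 1/(13/4) = 1 + 4/13 = 17/13
1 + 1/(17/13) = 1 + 13/17 = 30/17
3 + 1/(30/17) = 3 + 17/30 = 107/30
12 + 1/(107/30) = 12 + 30/107 = 1314/107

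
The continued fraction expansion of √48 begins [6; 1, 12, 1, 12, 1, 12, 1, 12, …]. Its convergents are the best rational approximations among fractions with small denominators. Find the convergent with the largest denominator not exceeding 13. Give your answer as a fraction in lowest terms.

90/13

a_0 = 6: 6/1  (≤ bound)
a_1 = 1: 7/1  (≤ bound)
a_2 = 12: 90/13  (≤ bound)
a_3 = 1: 97/14  (> 13, stop)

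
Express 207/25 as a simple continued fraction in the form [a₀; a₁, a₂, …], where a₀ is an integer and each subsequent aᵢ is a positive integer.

Apply division with remainder until the remainder is 0:
207 = 8·25 + 7, so a_0 = 8
25 = 3·7 + 4, so a_1 = 3
7 = 1·4 + 3, so a_2 = 1
4 = 1·3 + 1, so a_3 = 1
3 = 3·1 + 0, so a_4 = 3

[8; 3, 1, 1, 3]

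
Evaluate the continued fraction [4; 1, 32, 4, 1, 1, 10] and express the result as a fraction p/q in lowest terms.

15685/3156

a_0 = 4: 4/1
a_1 = 1: 5/1
a_2 = 32: 164/33
a_3 = 4: 661/133
a_4 = 1: 825/166
a_5 = 1: 1486/299
a_6 = 10: 15685/3156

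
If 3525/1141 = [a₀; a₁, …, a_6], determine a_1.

Run the Euclidean algorithm, recording each quotient:
⌊3525/1141⌋ = 3, remainder 102
⌊1141/102⌋ = 11, remainder 19

11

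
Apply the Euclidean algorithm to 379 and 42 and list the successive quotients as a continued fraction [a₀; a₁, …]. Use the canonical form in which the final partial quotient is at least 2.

⌊379/42⌋ = 9, remainder 1
⌊42/1⌋ = 42, remainder 0

[9; 42]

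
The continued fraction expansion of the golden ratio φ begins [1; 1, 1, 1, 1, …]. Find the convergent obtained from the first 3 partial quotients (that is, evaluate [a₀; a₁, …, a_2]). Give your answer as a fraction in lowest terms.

3/2

Start with 1.
1 + 1/(1/1) = 1 + 1/1 = 2/1
1 + 1/(2/1) = 1 + 1/2 = 3/2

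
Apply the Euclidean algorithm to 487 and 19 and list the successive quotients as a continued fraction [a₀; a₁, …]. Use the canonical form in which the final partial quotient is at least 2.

⌊487/19⌋ = 25, remainder 12
⌊19/12⌋ = 1, remainder 7
⌊12/7⌋ = 1, remainder 5
⌊7/5⌋ = 1, remainder 2
⌊5/2⌋ = 2, remainder 1
⌊2/1⌋ = 2, remainder 0

[25; 1, 1, 1, 2, 2]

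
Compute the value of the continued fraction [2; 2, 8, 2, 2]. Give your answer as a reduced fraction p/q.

220/89

a_0 = 2: 2/1
a_1 = 2: 5/2
a_2 = 8: 42/17
a_3 = 2: 89/36
a_4 = 2: 220/89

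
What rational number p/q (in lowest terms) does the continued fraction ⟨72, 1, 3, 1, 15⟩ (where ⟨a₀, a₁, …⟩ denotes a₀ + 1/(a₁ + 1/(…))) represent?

5751/79

Start with 15.
1 + 1/(15/1) = 1 + 1/15 = 16/15
3 + 1/(16/15) = 3 + 15/16 = 63/16
1 + 1/(63/16) = 1 + 16/63 = 79/63
72 + 1/(79/63) = 72 + 63/79 = 5751/79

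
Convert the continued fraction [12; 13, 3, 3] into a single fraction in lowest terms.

1606/133

a_0 = 12: 12/1
a_1 = 13: 157/13
a_2 = 3: 483/40
a_3 = 3: 1606/133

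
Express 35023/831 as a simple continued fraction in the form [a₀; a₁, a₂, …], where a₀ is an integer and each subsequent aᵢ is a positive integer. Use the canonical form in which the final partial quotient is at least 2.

[42; 6, 1, 6, 1, 1, 3, 2]

35023 ÷ 831 → quotient 42, remainder 121
831 ÷ 121 → quotient 6, remainder 105
121 ÷ 105 → quotient 1, remainder 16
105 ÷ 16 → quotient 6, remainder 9
16 ÷ 9 → quotient 1, remainder 7
9 ÷ 7 → quotient 1, remainder 2
7 ÷ 2 → quotient 3, remainder 1
2 ÷ 1 → quotient 2, remainder 0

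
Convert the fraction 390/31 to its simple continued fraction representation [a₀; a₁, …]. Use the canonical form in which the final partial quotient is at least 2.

[12; 1, 1, 2, 1, 1, 2]

390 ÷ 31 → quotient 12, remainder 18
31 ÷ 18 → quotient 1, remainder 13
18 ÷ 13 → quotient 1, remainder 5
13 ÷ 5 → quotient 2, remainder 3
5 ÷ 3 → quotient 1, remainder 2
3 ÷ 2 → quotient 1, remainder 1
2 ÷ 1 → quotient 2, remainder 0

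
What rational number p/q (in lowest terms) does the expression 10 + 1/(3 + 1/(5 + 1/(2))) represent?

Build up convergents one term at a time:
a_0 = 10: 10/1
a_1 = 3: 31/3
a_2 = 5: 165/16
a_3 = 2: 361/35

361/35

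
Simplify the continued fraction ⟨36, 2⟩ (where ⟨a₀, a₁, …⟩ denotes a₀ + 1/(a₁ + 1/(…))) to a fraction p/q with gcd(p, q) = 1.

73/2

a_0 = 36: 36/1
a_1 = 2: 73/2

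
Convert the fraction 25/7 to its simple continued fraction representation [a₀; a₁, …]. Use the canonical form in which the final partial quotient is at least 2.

[3; 1, 1, 3]

25 = 3·7 + 4, so a_0 = 3
7 = 1·4 + 3, so a_1 = 1
4 = 1·3 + 1, so a_2 = 1
3 = 3·1 + 0, so a_3 = 3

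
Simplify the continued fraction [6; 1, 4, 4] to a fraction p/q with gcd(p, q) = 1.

143/21

Work from the innermost term outward:
Start with 4.
4 + 1/(4/1) = 4 + 1/4 = 17/4
1 + 1/(17/4) = 1 + 4/17 = 21/17
6 + 1/(21/17) = 6 + 17/21 = 143/21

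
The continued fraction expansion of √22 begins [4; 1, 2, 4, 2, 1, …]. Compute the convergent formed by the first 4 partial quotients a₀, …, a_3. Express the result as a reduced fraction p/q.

Start with 4.
2 + 1/(4/1) = 2 + 1/4 = 9/4
1 + 1/(9/4) = 1 + 4/9 = 13/9
4 + 1/(13/9) = 4 + 9/13 = 61/13

61/13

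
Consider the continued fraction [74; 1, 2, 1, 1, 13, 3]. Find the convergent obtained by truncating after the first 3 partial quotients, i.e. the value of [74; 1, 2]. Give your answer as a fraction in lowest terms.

Starting at the tail and folding back:
Start with 2.
1 + 1/(2/1) = 1 + 1/2 = 3/2
74 + 1/(3/2) = 74 + 2/3 = 224/3

224/3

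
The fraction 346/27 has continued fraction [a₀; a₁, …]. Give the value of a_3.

2

346 ÷ 27 → quotient 12, remainder 22
27 ÷ 22 → quotient 1, remainder 5
22 ÷ 5 → quotient 4, remainder 2
5 ÷ 2 → quotient 2, remainder 1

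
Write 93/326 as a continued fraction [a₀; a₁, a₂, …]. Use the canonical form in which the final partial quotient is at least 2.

[0; 3, 1, 1, 46]

93 = 0·326 + 93, so a_0 = 0
326 = 3·93 + 47, so a_1 = 3
93 = 1·47 + 46, so a_2 = 1
47 = 1·46 + 1, so a_3 = 1
46 = 46·1 + 0, so a_4 = 46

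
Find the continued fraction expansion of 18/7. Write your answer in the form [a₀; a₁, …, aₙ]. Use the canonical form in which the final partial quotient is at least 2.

18 ÷ 7 → quotient 2, remainder 4
7 ÷ 4 → quotient 1, remainder 3
4 ÷ 3 → quotient 1, remainder 1
3 ÷ 1 → quotient 3, remainder 0

[2; 1, 1, 3]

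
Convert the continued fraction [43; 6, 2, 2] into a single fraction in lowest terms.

Start with 2.
2 + 1/(2/1) = 2 + 1/2 = 5/2
6 + 1/(5/2) = 6 + 2/5 = 32/5
43 + 1/(32/5) = 43 + 5/32 = 1381/32

1381/32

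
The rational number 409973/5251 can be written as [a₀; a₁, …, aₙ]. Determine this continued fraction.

[78; 13, 3, 2, 2, 7, 3]

409973 ÷ 5251 → quotient 78, remainder 395
5251 ÷ 395 → quotient 13, remainder 116
395 ÷ 116 → quotient 3, remainder 47
116 ÷ 47 → quotient 2, remainder 22
47 ÷ 22 → quotient 2, remainder 3
22 ÷ 3 → quotient 7, remainder 1
3 ÷ 1 → quotient 3, remainder 0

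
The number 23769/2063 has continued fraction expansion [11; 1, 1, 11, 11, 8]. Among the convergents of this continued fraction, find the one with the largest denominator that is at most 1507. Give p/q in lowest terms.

a_0 = 11: 11/1  (≤ bound)
a_1 = 1: 12/1  (≤ bound)
a_2 = 1: 23/2  (≤ bound)
a_3 = 11: 265/23  (≤ bound)
a_4 = 11: 2938/255  (≤ bound)
a_5 = 8: 23769/2063  (> 1507, stop)

2938/255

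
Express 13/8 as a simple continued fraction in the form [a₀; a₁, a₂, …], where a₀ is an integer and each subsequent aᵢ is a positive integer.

Run the Euclidean algorithm, recording each quotient:
13 = 1·8 + 5, so a_0 = 1
8 = 1·5 + 3, so a_1 = 1
5 = 1·3 + 2, so a_2 = 1
3 = 1·2 + 1, so a_3 = 1
2 = 2·1 + 0, so a_4 = 2

[1; 1, 1, 1, 2]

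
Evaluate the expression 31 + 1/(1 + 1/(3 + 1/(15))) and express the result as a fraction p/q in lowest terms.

Compute successive convergents:
a_0 = 31: 31/1
a_1 = 1: 32/1
a_2 = 3: 127/4
a_3 = 15: 1937/61

1937/61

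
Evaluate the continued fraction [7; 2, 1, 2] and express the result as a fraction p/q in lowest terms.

59/8

Work from the innermost term outward:
Start with 2.
1 + 1/(2/1) = 1 + 1/2 = 3/2
2 + 1/(3/2) = 2 + 2/3 = 8/3
7 + 1/(8/3) = 7 + 3/8 = 59/8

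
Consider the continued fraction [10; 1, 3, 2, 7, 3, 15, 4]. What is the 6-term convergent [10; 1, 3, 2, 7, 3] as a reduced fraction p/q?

Start with 3.
7 + 1/(3/1) = 7 + 1/3 = 22/3
2 + 1/(22/3) = 2 + 3/22 = 47/22
3 + 1/(47/22) = 3 + 22/47 = 163/47
1 + 1/(163/47) = 1 + 47/163 = 210/163
10 + 1/(210/163) = 10 + 163/210 = 2263/210

2263/210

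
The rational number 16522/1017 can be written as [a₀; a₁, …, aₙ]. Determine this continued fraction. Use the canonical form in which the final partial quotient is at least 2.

[16; 4, 14, 1, 2, 2, 2]

16522 ÷ 1017 → quotient 16, remainder 250
1017 ÷ 250 → quotient 4, remainder 17
250 ÷ 17 → quotient 14, remainder 12
17 ÷ 12 → quotient 1, remainder 5
12 ÷ 5 → quotient 2, remainder 2
5 ÷ 2 → quotient 2, remainder 1
2 ÷ 1 → quotient 2, remainder 0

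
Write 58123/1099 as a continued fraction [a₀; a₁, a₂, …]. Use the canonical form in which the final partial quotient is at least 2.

[52; 1, 7, 1, 6, 3, 2, 2]

58123 ÷ 1099 → quotient 52, remainder 975
1099 ÷ 975 → quotient 1, remainder 124
975 ÷ 124 → quotient 7, remainder 107
124 ÷ 107 → quotient 1, remainder 17
107 ÷ 17 → quotient 6, remainder 5
17 ÷ 5 → quotient 3, remainder 2
5 ÷ 2 → quotient 2, remainder 1
2 ÷ 1 → quotient 2, remainder 0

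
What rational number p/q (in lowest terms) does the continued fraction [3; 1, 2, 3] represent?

37/10

Compute successive convergents:
a_0 = 3: 3/1
a_1 = 1: 4/1
a_2 = 2: 11/3
a_3 = 3: 37/10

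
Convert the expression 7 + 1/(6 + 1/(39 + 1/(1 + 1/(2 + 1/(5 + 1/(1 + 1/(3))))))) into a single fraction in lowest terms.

Compute successive convergents:
a_0 = 7: 7/1
a_1 = 6: 43/6
a_2 = 39: 1684/235
a_3 = 1: 1727/241
a_4 = 2: 5138/717
a_5 = 5: 27417/3826
a_6 = 1: 32555/4543
a_7 = 3: 125082/17455

125082/17455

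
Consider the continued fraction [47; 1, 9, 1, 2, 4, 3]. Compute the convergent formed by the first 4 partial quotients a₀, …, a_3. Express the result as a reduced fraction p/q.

527/11

a_0 = 47: 47/1
a_1 = 1: 48/1
a_2 = 9: 479/10
a_3 = 1: 527/11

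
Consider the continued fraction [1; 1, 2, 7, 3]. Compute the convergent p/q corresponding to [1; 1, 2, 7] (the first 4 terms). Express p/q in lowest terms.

37/22

a_0 = 1: 1/1
a_1 = 1: 2/1
a_2 = 2: 5/3
a_3 = 7: 37/22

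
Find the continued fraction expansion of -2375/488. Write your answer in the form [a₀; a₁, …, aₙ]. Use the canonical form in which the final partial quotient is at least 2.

[-5; 7, 1, 1, 32]

Repeatedly divide and take the remainder:
⌊-2375/488⌋ = -5, remainder 65
⌊488/65⌋ = 7, remainder 33
⌊65/33⌋ = 1, remainder 32
⌊33/32⌋ = 1, remainder 1
⌊32/1⌋ = 32, remainder 0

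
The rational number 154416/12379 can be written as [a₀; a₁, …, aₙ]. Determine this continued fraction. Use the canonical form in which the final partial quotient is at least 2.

Apply division with remainder until the remainder is 0:
154416 = 12·12379 + 5868, so a_0 = 12
12379 = 2·5868 + 643, so a_1 = 2
5868 = 9·643 + 81, so a_2 = 9
643 = 7·81 + 76, so a_3 = 7
81 = 1·76 + 5, so a_4 = 1
76 = 15·5 + 1, so a_5 = 15
5 = 5·1 + 0, so a_6 = 5

[12; 2, 9, 7, 1, 15, 5]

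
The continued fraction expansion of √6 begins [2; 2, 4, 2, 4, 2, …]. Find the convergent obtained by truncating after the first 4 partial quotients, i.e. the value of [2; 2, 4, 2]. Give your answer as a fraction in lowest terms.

49/20

Use the convergent recurrence hₖ = aₖ·hₖ₋₁ + hₖ₋₂ (and likewise for the denominators kₖ):
a_0 = 2: 2/1
a_1 = 2: 5/2
a_2 = 4: 22/9
a_3 = 2: 49/20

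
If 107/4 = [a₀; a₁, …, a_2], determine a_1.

1

107 ÷ 4 → quotient 26, remainder 3
4 ÷ 3 → quotient 1, remainder 1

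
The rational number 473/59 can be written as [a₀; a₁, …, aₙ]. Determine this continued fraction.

473 ÷ 59 → quotient 8, remainder 1
59 ÷ 1 → quotient 59, remainder 0

[8; 59]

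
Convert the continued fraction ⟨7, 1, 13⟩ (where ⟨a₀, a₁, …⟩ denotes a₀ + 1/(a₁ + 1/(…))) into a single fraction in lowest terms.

111/14

Work from the innermost term outward:
Start with 13.
1 + 1/(13/1) = 1 + 1/13 = 14/13
7 + 1/(14/13) = 7 + 13/14 = 111/14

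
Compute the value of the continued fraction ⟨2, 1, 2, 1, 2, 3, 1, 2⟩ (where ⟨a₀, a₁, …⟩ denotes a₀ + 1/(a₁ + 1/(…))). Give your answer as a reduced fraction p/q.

363/133

Starting at the tail and folding back:
Start with 2.
1 + 1/(2/1) = 1 + 1/2 = 3/2
3 + 1/(3/2) = 3 + 2/3 = 11/3
2 + 1/(11/3) = 2 + 3/11 = 25/11
1 + 1/(25/11) = 1 + 11/25 = 36/25
2 + 1/(36/25) = 2 + 25/36 = 97/36
1 + 1/(97/36) = 1 + 36/97 = 133/97
2 + 1/(133/97) = 2 + 97/133 = 363/133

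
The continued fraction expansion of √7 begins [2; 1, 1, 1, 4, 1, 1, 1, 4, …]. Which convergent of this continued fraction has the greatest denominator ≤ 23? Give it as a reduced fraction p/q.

45/17

List convergents until the denominator exceeds the bound:
a_0 = 2: 2/1  (≤ bound)
a_1 = 1: 3/1  (≤ bound)
a_2 = 1: 5/2  (≤ bound)
a_3 = 1: 8/3  (≤ bound)
a_4 = 4: 37/14  (≤ bound)
a_5 = 1: 45/17  (≤ bound)
a_6 = 1: 82/31  (> 23, stop)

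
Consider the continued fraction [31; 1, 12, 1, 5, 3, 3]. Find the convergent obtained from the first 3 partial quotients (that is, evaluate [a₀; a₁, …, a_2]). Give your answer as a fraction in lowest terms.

415/13

Start with 12.
1 + 1/(12/1) = 1 + 1/12 = 13/12
31 + 1/(13/12) = 31 + 12/13 = 415/13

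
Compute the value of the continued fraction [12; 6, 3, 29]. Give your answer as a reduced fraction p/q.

a_0 = 12: 12/1
a_1 = 6: 73/6
a_2 = 3: 231/19
a_3 = 29: 6772/557

6772/557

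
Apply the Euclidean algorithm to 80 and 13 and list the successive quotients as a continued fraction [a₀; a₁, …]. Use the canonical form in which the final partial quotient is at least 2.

Run the Euclidean algorithm, recording each quotient:
80 ÷ 13 → quotient 6, remainder 2
13 ÷ 2 → quotient 6, remainder 1
2 ÷ 1 → quotient 2, remainder 0

[6; 6, 2]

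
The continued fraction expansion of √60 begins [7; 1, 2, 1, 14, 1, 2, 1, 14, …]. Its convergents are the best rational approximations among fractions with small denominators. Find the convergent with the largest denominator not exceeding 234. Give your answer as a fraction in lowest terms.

List convergents until the denominator exceeds the bound:
a_0 = 7: 7/1  (≤ bound)
a_1 = 1: 8/1  (≤ bound)
a_2 = 2: 23/3  (≤ bound)
a_3 = 1: 31/4  (≤ bound)
a_4 = 14: 457/59  (≤ bound)
a_5 = 1: 488/63  (≤ bound)
a_6 = 2: 1433/185  (≤ bound)
a_7 = 1: 1921/248  (> 234, stop)

1433/185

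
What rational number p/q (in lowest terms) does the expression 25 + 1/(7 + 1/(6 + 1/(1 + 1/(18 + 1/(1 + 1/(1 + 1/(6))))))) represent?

Start with 6.
1 + 1/(6/1) = 1 + 1/6 = 7/6
1 + 1/(7/6) = 1 + 6/7 = 13/7
18 + 1/(13/7) = 18 + 7/13 = 241/13
1 + 1/(241/13) = 1 + 13/241 = 254/241
6 + 1/(254/241) = 6 + 241/254 = 1765/254
7 + 1/(1765/254) = 7 + 254/1765 = 12609/1765
25 + 1/(12609/1765) = 25 + 1765/12609 = 316990/12609

316990/12609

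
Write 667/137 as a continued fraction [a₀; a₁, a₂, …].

[4; 1, 6, 1, 1, 1, 1, 3]

667 = 4·137 + 119, so a_0 = 4
137 = 1·119 + 18, so a_1 = 1
119 = 6·18 + 11, so a_2 = 6
18 = 1·11 + 7, so a_3 = 1
11 = 1·7 + 4, so a_4 = 1
7 = 1·4 + 3, so a_5 = 1
4 = 1·3 + 1, so a_6 = 1
3 = 3·1 + 0, so a_7 = 3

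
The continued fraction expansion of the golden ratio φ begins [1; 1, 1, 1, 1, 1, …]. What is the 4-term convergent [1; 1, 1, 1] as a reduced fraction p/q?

5/3

Use the convergent recurrence hₖ = aₖ·hₖ₋₁ + hₖ₋₂ (and likewise for the denominators kₖ):
a_0 = 1: 1/1
a_1 = 1: 2/1
a_2 = 1: 3/2
a_3 = 1: 5/3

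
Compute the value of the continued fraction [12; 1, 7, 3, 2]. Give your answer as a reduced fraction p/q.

a_0 = 12: 12/1
a_1 = 1: 13/1
a_2 = 7: 103/8
a_3 = 3: 322/25
a_4 = 2: 747/58

747/58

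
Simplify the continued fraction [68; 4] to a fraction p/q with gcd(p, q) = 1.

273/4

Work from the innermost term outward:
Start with 4.
68 + 1/(4/1) = 68 + 1/4 = 273/4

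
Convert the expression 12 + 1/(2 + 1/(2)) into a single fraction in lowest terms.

62/5

Start with 2.
2 + 1/(2/1) = 2 + 1/2 = 5/2
12 + 1/(5/2) = 12 + 2/5 = 62/5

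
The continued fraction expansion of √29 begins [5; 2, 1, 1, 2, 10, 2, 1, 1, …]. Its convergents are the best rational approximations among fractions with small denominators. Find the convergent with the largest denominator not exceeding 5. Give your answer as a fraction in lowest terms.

27/5

List convergents until the denominator exceeds the bound:
a_0 = 5: 5/1  (≤ bound)
a_1 = 2: 11/2  (≤ bound)
a_2 = 1: 16/3  (≤ bound)
a_3 = 1: 27/5  (≤ bound)
a_4 = 2: 70/13  (> 5, stop)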